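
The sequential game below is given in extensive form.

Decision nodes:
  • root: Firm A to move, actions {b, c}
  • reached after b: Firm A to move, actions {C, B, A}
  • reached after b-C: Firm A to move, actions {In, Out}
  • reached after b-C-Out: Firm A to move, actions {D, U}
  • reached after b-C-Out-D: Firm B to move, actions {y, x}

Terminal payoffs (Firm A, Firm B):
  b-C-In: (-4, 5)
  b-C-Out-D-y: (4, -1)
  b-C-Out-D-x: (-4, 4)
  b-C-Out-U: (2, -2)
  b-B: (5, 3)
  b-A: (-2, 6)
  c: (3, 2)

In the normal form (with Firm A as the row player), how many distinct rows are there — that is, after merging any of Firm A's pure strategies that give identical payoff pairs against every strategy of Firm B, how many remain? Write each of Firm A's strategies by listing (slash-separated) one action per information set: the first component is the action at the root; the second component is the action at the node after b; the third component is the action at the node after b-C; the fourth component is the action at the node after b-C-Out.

6

Firm A has 24 pure strategies: b/C/In/D, b/C/In/U, b/C/Out/D, b/C/Out/U, b/B/In/D, b/B/In/U, b/B/Out/D, b/B/Out/U, b/A/In/D, b/A/In/U, b/A/Out/D, b/A/Out/U, c/C/In/D, c/C/In/U, c/C/Out/D, c/C/Out/U, c/B/In/D, c/B/In/U, c/B/Out/D, c/B/Out/U, c/A/In/D, c/A/In/U, c/A/Out/D, c/A/Out/U. Columns: y, x.
{b/C/In/D, b/C/In/U} → row (-4,5) (-4,5)
{b/C/Out/D} → row (4,-1) (-4,4)
{b/C/Out/U} → row (2,-2) (2,-2)
{b/B/In/D, b/B/In/U, b/B/Out/D, b/B/Out/U} → row (5,3) (5,3)
{b/A/In/D, b/A/In/U, b/A/Out/D, b/A/Out/U} → row (-2,6) (-2,6)
{c/C/In/D, c/C/In/U, c/C/Out/D, c/C/Out/U, c/B/In/D, c/B/In/U, c/B/Out/D, c/B/Out/U, c/A/In/D, c/A/In/U, c/A/Out/D, c/A/Out/U} → row (3,2) (3,2)
That's 6 distinct rows out of 24 strategies.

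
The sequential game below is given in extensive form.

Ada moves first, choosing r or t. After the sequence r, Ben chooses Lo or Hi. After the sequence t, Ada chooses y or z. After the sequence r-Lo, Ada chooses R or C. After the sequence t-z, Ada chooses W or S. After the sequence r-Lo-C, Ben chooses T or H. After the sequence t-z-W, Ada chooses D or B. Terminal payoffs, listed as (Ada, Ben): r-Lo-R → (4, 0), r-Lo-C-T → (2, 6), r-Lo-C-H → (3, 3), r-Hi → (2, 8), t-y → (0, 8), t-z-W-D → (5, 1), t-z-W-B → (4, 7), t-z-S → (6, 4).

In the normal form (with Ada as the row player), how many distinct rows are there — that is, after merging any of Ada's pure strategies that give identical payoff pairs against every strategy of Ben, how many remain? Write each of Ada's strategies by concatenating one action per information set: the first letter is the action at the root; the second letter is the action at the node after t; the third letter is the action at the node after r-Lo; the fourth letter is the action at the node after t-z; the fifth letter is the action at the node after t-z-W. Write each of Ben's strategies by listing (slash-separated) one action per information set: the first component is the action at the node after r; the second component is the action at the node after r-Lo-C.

Ada has 32 pure strategies: ryRWD, ryRWB, ryRSD, ryRSB, ryCWD, ryCWB, ryCSD, ryCSB, rzRWD, rzRWB, rzRSD, rzRSB, rzCWD, rzCWB, rzCSD, rzCSB, tyRWD, tyRWB, tyRSD, tyRSB, tyCWD, tyCWB, tyCSD, tyCSB, tzRWD, tzRWB, tzRSD, tzRSB, tzCWD, tzCWB, tzCSD, tzCSB. Columns: Lo/T, Lo/H, Hi/T, Hi/H.
{ryRWD, ryRWB, ryRSD, ryRSB, rzRWD, rzRWB, rzRSD, rzRSB} → row (4,0) (4,0) (2,8) (2,8)
{ryCWD, ryCWB, ryCSD, ryCSB, rzCWD, rzCWB, rzCSD, rzCSB} → row (2,6) (3,3) (2,8) (2,8)
{tyRWD, tyRWB, tyRSD, tyRSB, tyCWD, tyCWB, tyCSD, tyCSB} → row (0,8) (0,8) (0,8) (0,8)
{tzRWD, tzCWD} → row (5,1) (5,1) (5,1) (5,1)
{tzRWB, tzCWB} → row (4,7) (4,7) (4,7) (4,7)
{tzRSD, tzRSB, tzCSD, tzCSB} → row (6,4) (6,4) (6,4) (6,4)
That's 6 distinct rows out of 32 strategies.

6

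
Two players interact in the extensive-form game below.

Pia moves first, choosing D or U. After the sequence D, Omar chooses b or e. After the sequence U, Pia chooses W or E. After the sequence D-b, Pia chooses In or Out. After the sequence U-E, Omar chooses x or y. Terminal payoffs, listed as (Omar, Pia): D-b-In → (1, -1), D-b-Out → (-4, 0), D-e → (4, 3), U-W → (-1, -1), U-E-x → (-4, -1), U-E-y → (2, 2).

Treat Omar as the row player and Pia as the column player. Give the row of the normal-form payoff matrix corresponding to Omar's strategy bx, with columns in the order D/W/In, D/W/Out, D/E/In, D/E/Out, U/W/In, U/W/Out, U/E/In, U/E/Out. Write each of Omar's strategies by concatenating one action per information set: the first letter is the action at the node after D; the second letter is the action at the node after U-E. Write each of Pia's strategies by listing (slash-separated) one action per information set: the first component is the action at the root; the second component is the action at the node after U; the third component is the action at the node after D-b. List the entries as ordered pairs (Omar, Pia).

(1,-1) (-4,0) (1,-1) (-4,0) (-1,-1) (-1,-1) (-4,-1) (-4,-1)

vs D/W/In: Pia plays D → Omar plays b at [D] → Pia plays In at [D-b] → (1, -1)
vs D/W/Out: Pia plays D → Omar plays b at [D] → Pia plays Out at [D-b] → (-4, 0)
vs D/E/In: Pia plays D → Omar plays b at [D] → Pia plays In at [D-b] → (1, -1)
vs D/E/Out: Pia plays D → Omar plays b at [D] → Pia plays Out at [D-b] → (-4, 0)
vs U/W/In: Pia plays U → Pia plays W at [U] → (-1, -1)
vs U/W/Out: Pia plays U → Pia plays W at [U] → (-1, -1)
vs U/E/In: Pia plays U → Pia plays E at [U] → Omar plays x at [U-E] → (-4, -1)
vs U/E/Out: Pia plays U → Pia plays E at [U] → Omar plays x at [U-E] → (-4, -1)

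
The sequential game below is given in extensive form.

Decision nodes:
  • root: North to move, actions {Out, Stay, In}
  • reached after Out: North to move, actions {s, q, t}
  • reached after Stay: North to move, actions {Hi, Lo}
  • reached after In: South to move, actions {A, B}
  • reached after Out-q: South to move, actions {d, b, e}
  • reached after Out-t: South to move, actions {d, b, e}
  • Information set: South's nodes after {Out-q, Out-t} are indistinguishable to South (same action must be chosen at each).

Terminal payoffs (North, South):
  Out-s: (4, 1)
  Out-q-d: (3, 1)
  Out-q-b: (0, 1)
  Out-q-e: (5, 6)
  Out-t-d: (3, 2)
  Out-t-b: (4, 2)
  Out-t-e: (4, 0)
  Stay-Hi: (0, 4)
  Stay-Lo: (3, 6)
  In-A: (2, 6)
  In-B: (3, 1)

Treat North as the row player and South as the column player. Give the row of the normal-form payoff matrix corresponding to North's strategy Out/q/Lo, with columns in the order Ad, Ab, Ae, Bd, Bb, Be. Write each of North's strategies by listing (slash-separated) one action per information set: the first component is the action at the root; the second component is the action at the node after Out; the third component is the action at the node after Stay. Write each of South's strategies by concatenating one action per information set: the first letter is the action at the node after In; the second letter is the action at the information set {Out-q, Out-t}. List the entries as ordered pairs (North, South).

vs Ad: North plays Out → North plays q at [Out] → South plays d at [Out-q] → (3, 1)
vs Ab: North plays Out → North plays q at [Out] → South plays b at [Out-q] → (0, 1)
vs Ae: North plays Out → North plays q at [Out] → South plays e at [Out-q] → (5, 6)
vs Bd: North plays Out → North plays q at [Out] → South plays d at [Out-q] → (3, 1)
vs Bb: North plays Out → North plays q at [Out] → South plays b at [Out-q] → (0, 1)
vs Be: North plays Out → North plays q at [Out] → South plays e at [Out-q] → (5, 6)

(3,1) (0,1) (5,6) (3,1) (0,1) (5,6)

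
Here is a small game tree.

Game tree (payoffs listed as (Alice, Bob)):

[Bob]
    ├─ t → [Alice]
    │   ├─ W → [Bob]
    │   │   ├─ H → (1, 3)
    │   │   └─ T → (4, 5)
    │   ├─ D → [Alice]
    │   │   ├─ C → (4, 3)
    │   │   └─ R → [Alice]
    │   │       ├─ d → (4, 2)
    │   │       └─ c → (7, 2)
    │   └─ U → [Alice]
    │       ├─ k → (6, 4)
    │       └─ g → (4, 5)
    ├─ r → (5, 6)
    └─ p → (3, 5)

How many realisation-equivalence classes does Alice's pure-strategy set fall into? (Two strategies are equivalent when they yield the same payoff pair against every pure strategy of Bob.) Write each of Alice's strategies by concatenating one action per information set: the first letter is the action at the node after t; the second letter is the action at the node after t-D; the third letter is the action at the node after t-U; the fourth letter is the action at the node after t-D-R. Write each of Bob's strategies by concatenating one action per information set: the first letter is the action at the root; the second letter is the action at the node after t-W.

6

Alice has 24 pure strategies: WCkd, WCkc, WCgd, WCgc, WRkd, WRkc, WRgd, WRgc, DCkd, DCkc, DCgd, DCgc, DRkd, DRkc, DRgd, DRgc, UCkd, UCkc, UCgd, UCgc, URkd, URkc, URgd, URgc. Columns: tH, tT, rH, rT, pH, pT.
{WCkd, WCkc, WCgd, WCgc, WRkd, WRkc, WRgd, WRgc} → row (1,3) (4,5) (5,6) (5,6) (3,5) (3,5)
{DCkd, DCkc, DCgd, DCgc} → row (4,3) (4,3) (5,6) (5,6) (3,5) (3,5)
{DRkd, DRgd} → row (4,2) (4,2) (5,6) (5,6) (3,5) (3,5)
{DRkc, DRgc} → row (7,2) (7,2) (5,6) (5,6) (3,5) (3,5)
{UCkd, UCkc, URkd, URkc} → row (6,4) (6,4) (5,6) (5,6) (3,5) (3,5)
{UCgd, UCgc, URgd, URgc} → row (4,5) (4,5) (5,6) (5,6) (3,5) (3,5)
That's 6 distinct rows out of 24 strategies.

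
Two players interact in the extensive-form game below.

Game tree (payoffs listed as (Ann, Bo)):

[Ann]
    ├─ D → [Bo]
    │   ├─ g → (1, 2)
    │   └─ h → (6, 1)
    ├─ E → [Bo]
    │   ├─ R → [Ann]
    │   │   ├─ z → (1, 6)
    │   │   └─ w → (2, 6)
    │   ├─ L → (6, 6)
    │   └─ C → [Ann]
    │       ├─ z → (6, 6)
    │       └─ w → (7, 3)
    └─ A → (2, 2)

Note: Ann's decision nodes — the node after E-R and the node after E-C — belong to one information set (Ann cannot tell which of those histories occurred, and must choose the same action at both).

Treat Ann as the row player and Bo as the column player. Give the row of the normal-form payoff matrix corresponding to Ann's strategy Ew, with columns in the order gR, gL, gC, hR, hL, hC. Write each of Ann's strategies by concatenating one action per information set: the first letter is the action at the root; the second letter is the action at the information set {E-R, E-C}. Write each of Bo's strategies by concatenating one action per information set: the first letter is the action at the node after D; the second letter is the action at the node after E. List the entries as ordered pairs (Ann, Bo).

(2,6) (6,6) (7,3) (2,6) (6,6) (7,3)

vs gR: Ann plays E → Bo plays R at [E] → Ann plays w at [E-R] → (2, 6)
vs gL: Ann plays E → Bo plays L at [E] → (6, 6)
vs gC: Ann plays E → Bo plays C at [E] → Ann plays w at [E-C] → (7, 3)
vs hR: Ann plays E → Bo plays R at [E] → Ann plays w at [E-R] → (2, 6)
vs hL: Ann plays E → Bo plays L at [E] → (6, 6)
vs hC: Ann plays E → Bo plays C at [E] → Ann plays w at [E-C] → (7, 3)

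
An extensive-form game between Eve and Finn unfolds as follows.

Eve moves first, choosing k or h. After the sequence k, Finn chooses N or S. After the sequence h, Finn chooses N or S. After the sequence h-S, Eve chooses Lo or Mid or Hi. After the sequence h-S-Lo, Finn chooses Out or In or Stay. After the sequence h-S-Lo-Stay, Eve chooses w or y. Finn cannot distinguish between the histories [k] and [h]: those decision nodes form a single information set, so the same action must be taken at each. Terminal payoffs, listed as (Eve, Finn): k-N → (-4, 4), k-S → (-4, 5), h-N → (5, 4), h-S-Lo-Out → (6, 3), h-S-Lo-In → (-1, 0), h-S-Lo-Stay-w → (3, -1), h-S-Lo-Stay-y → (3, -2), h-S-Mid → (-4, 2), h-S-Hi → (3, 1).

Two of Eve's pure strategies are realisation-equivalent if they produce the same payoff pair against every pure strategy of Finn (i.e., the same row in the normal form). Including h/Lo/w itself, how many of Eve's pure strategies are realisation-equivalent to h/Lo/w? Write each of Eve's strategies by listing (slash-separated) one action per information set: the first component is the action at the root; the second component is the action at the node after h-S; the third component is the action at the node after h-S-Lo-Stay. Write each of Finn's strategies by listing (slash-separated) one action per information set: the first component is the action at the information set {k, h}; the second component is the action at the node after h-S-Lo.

1

Row for h/Lo/w (columns N/Out, N/In, N/Stay, S/Out, S/In, S/Stay): (5,4) (5,4) (5,4) (6,3) (-1,0) (3,-1).
Every one of Eve's information sets is on the play path for some reply by Finn when Eve follows h/Lo/w.
Changing the action at any of them therefore changes at least one column, so only h/Lo/w itself gives this row.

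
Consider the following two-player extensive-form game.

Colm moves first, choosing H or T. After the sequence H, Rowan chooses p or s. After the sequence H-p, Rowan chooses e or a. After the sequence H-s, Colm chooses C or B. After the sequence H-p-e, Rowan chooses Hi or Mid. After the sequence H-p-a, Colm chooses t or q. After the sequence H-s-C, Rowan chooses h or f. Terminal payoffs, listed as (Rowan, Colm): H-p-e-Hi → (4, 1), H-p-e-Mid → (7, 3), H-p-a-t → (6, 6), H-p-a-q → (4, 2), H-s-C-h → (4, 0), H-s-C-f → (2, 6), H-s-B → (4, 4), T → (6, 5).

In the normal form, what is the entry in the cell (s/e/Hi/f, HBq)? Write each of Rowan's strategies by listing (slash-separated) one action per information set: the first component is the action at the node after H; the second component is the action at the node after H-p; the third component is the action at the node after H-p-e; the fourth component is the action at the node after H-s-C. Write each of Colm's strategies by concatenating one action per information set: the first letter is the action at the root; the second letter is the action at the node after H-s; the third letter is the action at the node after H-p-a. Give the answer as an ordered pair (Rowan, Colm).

Trace the play path from the root:
  Colm plays H
  Rowan plays s at [H]
  Colm plays B at [H-s]
→ terminal payoff (4, 4).
(Rowan's choice at the node after H-p is never reached on this path, so it doesn't affect the outcome.)

(4, 4)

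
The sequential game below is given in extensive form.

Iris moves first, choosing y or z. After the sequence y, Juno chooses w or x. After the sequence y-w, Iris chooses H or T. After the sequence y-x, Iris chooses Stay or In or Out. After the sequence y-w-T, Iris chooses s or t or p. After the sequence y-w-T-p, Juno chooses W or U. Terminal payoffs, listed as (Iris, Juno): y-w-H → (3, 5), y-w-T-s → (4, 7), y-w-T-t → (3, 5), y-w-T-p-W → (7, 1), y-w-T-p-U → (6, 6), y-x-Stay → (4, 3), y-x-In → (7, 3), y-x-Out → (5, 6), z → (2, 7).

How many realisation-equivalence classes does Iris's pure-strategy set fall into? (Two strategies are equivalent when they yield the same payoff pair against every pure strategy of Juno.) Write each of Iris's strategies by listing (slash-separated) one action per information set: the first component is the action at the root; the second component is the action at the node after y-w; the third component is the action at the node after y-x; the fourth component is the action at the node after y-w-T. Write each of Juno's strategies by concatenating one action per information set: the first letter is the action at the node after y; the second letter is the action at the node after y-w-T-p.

Iris has 36 pure strategies: y/H/Stay/s, y/H/Stay/t, y/H/Stay/p, y/H/In/s, y/H/In/t, y/H/In/p, y/H/Out/s, y/H/Out/t, y/H/Out/p, y/T/Stay/s, y/T/Stay/t, y/T/Stay/p, y/T/In/s, y/T/In/t, y/T/In/p, y/T/Out/s, y/T/Out/t, y/T/Out/p, z/H/Stay/s, z/H/Stay/t, z/H/Stay/p, z/H/In/s, z/H/In/t, z/H/In/p, z/H/Out/s, z/H/Out/t, z/H/Out/p, z/T/Stay/s, z/T/Stay/t, z/T/Stay/p, z/T/In/s, z/T/In/t, z/T/In/p, z/T/Out/s, z/T/Out/t, z/T/Out/p. Columns: wW, wU, xW, xU.
{y/H/Stay/s, y/H/Stay/t, y/H/Stay/p, y/T/Stay/t} → row (3,5) (3,5) (4,3) (4,3)
{y/H/In/s, y/H/In/t, y/H/In/p, y/T/In/t} → row (3,5) (3,5) (7,3) (7,3)
{y/H/Out/s, y/H/Out/t, y/H/Out/p, y/T/Out/t} → row (3,5) (3,5) (5,6) (5,6)
{y/T/Stay/s} → row (4,7) (4,7) (4,3) (4,3)
{y/T/Stay/p} → row (7,1) (6,6) (4,3) (4,3)
{y/T/In/s} → row (4,7) (4,7) (7,3) (7,3)
{y/T/In/p} → row (7,1) (6,6) (7,3) (7,3)
{y/T/Out/s} → row (4,7) (4,7) (5,6) (5,6)
{y/T/Out/p} → row (7,1) (6,6) (5,6) (5,6)
{z/H/Stay/s, z/H/Stay/t, z/H/Stay/p, z/H/In/s, z/H/In/t, z/H/In/p, z/H/Out/s, z/H/Out/t, z/H/Out/p, z/T/Stay/s, z/T/Stay/t, z/T/Stay/p, z/T/In/s, z/T/In/t, z/T/In/p, z/T/Out/s, z/T/Out/t, z/T/Out/p} → row (2,7) (2,7) (2,7) (2,7)
That's 10 distinct rows out of 36 strategies.

10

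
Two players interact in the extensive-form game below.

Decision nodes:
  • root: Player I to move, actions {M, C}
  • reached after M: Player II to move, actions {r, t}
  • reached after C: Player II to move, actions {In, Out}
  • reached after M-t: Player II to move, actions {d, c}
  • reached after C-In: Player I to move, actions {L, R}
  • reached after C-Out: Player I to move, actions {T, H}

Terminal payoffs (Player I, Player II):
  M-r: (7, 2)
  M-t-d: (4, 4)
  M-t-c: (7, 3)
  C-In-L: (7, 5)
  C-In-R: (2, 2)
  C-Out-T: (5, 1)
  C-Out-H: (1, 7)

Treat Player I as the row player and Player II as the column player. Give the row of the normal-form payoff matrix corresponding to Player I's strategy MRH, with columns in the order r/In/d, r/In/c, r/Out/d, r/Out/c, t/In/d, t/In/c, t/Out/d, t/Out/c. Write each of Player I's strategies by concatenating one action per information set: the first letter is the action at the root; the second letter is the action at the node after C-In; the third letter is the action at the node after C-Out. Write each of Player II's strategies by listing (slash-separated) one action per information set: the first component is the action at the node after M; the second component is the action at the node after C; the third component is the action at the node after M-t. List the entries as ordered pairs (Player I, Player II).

vs r/In/d: Player I plays M → Player II plays r at [M] → (7, 2)
vs r/In/c: Player I plays M → Player II plays r at [M] → (7, 2)
vs r/Out/d: Player I plays M → Player II plays r at [M] → (7, 2)
vs r/Out/c: Player I plays M → Player II plays r at [M] → (7, 2)
vs t/In/d: Player I plays M → Player II plays t at [M] → Player II plays d at [M-t] → (4, 4)
vs t/In/c: Player I plays M → Player II plays t at [M] → Player II plays c at [M-t] → (7, 3)
vs t/Out/d: Player I plays M → Player II plays t at [M] → Player II plays d at [M-t] → (4, 4)
vs t/Out/c: Player I plays M → Player II plays t at [M] → Player II plays c at [M-t] → (7, 3)

(7,2) (7,2) (7,2) (7,2) (4,4) (7,3) (4,4) (7,3)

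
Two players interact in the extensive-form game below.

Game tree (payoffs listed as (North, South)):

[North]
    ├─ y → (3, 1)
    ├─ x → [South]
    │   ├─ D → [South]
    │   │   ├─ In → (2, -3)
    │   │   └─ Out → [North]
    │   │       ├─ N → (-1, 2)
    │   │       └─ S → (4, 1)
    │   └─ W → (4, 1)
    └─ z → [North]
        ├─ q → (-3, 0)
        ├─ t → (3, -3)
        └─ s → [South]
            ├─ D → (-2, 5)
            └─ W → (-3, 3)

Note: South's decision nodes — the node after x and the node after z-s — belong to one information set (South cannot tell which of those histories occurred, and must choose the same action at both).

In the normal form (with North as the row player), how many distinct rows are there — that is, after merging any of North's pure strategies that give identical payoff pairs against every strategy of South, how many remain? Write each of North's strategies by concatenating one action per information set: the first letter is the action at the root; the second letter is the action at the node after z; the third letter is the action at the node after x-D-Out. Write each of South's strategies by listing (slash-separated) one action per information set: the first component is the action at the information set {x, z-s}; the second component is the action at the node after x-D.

6

North has 18 pure strategies: yqN, yqS, ytN, ytS, ysN, ysS, xqN, xqS, xtN, xtS, xsN, xsS, zqN, zqS, ztN, ztS, zsN, zsS. Columns: D/In, D/Out, W/In, W/Out.
{yqN, yqS, ytN, ytS, ysN, ysS} → row (3,1) (3,1) (3,1) (3,1)
{xqN, xtN, xsN} → row (2,-3) (-1,2) (4,1) (4,1)
{xqS, xtS, xsS} → row (2,-3) (4,1) (4,1) (4,1)
{zqN, zqS} → row (-3,0) (-3,0) (-3,0) (-3,0)
{ztN, ztS} → row (3,-3) (3,-3) (3,-3) (3,-3)
{zsN, zsS} → row (-2,5) (-2,5) (-3,3) (-3,3)
That's 6 distinct rows out of 18 strategies.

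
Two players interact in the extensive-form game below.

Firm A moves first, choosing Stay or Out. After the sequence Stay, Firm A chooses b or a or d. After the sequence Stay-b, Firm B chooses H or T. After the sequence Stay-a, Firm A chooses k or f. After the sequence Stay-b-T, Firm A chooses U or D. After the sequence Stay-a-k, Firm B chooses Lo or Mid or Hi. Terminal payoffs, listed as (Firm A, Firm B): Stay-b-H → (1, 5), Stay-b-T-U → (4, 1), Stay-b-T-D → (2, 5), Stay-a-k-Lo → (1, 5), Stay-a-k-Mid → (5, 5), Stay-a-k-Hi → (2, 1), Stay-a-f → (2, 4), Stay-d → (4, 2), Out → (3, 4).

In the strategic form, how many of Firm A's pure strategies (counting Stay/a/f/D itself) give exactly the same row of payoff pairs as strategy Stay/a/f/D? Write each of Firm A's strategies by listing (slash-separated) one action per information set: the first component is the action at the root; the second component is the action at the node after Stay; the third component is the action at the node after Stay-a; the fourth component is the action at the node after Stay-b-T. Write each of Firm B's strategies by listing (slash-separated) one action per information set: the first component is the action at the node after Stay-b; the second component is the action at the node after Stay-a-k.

2

Row for Stay/a/f/D (columns H/Lo, H/Mid, H/Hi, T/Lo, T/Mid, T/Hi): (2,4) (2,4) (2,4) (2,4) (2,4) (2,4).
Under Stay/a/f/D, Firm A's choice at the node after Stay-b-T can never be reached regardless of what Firm B does, so varying those choices leaves every outcome unchanged.
Holding the reachable choices fixed and varying the unreachable one freely already gives 2 equivalent strategies.
No other strategy reproduces this row, so those 2 are the full class: Stay/a/f/U, Stay/a/f/D.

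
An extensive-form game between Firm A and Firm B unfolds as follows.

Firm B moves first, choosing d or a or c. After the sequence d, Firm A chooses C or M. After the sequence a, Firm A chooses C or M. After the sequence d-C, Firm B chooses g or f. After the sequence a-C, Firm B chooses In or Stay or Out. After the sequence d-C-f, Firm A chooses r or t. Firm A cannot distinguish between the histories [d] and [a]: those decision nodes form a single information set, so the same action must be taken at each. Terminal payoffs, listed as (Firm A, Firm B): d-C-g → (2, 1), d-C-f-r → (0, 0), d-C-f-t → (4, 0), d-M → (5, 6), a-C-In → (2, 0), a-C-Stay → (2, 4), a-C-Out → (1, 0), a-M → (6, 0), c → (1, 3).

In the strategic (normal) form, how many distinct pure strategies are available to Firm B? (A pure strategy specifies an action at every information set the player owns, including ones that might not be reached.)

Firm B owns the root with actions {d, a, c} — three choices.
Firm B owns the node after d-C with actions {g, f} — two choices.
Firm B owns the node after a-C with actions {In, Stay, Out} — three choices.
A pure strategy fixes one action at each information set independently, so the count is the product 3 × 2 × 3 = 18.

18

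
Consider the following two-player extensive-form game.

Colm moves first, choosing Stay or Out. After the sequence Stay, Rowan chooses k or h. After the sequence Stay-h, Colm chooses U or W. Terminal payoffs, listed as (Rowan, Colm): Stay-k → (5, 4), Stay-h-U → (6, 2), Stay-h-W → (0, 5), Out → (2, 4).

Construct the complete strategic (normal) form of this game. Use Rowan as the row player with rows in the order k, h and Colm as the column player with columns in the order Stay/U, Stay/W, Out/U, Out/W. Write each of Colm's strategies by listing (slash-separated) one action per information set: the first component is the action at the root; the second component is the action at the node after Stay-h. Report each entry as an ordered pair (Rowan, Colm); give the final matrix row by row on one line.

       Stay/U   Stay/W    Out/U    Out/W
   k    (5,4)    (5,4)    (2,4)    (2,4)
   h    (6,2)    (0,5)    (2,4)    (2,4)

k: (5,4) (5,4) (2,4) (2,4) | h: (6,2) (0,5) (2,4) (2,4)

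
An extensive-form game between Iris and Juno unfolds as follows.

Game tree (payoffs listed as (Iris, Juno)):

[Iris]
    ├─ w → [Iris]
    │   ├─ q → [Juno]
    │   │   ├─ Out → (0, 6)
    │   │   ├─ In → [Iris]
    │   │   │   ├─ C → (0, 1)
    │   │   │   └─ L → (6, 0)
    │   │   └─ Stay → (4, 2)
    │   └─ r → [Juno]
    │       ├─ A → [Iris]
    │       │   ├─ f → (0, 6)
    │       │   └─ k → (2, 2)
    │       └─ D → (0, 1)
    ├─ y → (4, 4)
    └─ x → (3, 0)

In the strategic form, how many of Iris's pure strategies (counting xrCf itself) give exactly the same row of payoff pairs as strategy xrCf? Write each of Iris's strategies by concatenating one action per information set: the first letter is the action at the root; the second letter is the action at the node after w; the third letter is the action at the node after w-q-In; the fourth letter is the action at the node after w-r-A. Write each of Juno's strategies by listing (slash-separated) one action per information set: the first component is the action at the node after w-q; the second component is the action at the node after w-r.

Row for xrCf (columns Out/A, Out/D, In/A, In/D, Stay/A, Stay/D): (3,0) (3,0) (3,0) (3,0) (3,0) (3,0).
Under xrCf, Iris's choice at the node after w and at the node after w-q-In and at the node after w-r-A can never be reached regardless of what Juno does, so varying those choices leaves every outcome unchanged.
Holding the reachable choices fixed and varying the unreachable ones freely already gives 2 × 2 × 2 = 8 equivalent strategies.
No other strategy reproduces this row, so those 8 are the full class: xqCf, xqCk, xqLf, xqLk, xrCf, xrCk, xrLf, xrLk.

8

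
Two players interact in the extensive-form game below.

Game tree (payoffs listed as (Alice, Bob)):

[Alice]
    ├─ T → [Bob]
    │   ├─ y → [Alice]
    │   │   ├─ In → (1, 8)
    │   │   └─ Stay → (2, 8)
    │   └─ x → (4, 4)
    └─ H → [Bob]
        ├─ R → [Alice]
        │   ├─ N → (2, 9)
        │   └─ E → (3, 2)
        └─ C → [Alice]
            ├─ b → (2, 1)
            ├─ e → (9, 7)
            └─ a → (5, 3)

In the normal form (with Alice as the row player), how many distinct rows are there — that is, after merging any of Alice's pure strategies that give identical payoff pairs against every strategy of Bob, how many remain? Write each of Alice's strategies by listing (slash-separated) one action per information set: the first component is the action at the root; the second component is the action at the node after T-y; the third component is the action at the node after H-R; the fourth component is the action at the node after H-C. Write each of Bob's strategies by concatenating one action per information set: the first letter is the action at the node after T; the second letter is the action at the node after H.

8

Alice has 24 pure strategies: T/In/N/b, T/In/N/e, T/In/N/a, T/In/E/b, T/In/E/e, T/In/E/a, T/Stay/N/b, T/Stay/N/e, T/Stay/N/a, T/Stay/E/b, T/Stay/E/e, T/Stay/E/a, H/In/N/b, H/In/N/e, H/In/N/a, H/In/E/b, H/In/E/e, H/In/E/a, H/Stay/N/b, H/Stay/N/e, H/Stay/N/a, H/Stay/E/b, H/Stay/E/e, H/Stay/E/a. Columns: yR, yC, xR, xC.
{T/In/N/b, T/In/N/e, T/In/N/a, T/In/E/b, T/In/E/e, T/In/E/a} → row (1,8) (1,8) (4,4) (4,4)
{T/Stay/N/b, T/Stay/N/e, T/Stay/N/a, T/Stay/E/b, T/Stay/E/e, T/Stay/E/a} → row (2,8) (2,8) (4,4) (4,4)
{H/In/N/b, H/Stay/N/b} → row (2,9) (2,1) (2,9) (2,1)
{H/In/N/e, H/Stay/N/e} → row (2,9) (9,7) (2,9) (9,7)
{H/In/N/a, H/Stay/N/a} → row (2,9) (5,3) (2,9) (5,3)
{H/In/E/b, H/Stay/E/b} → row (3,2) (2,1) (3,2) (2,1)
{H/In/E/e, H/Stay/E/e} → row (3,2) (9,7) (3,2) (9,7)
{H/In/E/a, H/Stay/E/a} → row (3,2) (5,3) (3,2) (5,3)
That's 8 distinct rows out of 24 strategies.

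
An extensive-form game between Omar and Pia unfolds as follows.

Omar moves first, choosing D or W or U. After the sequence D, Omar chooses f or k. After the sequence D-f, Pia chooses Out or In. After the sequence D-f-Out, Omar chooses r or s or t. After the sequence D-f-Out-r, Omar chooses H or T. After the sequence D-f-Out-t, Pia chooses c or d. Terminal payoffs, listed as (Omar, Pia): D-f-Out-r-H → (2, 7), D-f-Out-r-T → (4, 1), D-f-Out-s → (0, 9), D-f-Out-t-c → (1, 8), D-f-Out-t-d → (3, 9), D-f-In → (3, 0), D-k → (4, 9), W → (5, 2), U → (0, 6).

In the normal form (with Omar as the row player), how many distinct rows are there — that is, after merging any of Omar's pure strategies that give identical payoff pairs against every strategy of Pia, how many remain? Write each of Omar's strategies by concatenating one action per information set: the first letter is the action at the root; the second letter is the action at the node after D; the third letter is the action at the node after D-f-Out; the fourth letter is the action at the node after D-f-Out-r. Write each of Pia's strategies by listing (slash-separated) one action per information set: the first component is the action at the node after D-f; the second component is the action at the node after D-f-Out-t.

Omar has 36 pure strategies: DfrH, DfrT, DfsH, DfsT, DftH, DftT, DkrH, DkrT, DksH, DksT, DktH, DktT, WfrH, WfrT, WfsH, WfsT, WftH, WftT, WkrH, WkrT, WksH, WksT, WktH, WktT, UfrH, UfrT, UfsH, UfsT, UftH, UftT, UkrH, UkrT, UksH, UksT, UktH, UktT. Columns: Out/c, Out/d, In/c, In/d.
{DfrH} → row (2,7) (2,7) (3,0) (3,0)
{DfrT} → row (4,1) (4,1) (3,0) (3,0)
{DfsH, DfsT} → row (0,9) (0,9) (3,0) (3,0)
{DftH, DftT} → row (1,8) (3,9) (3,0) (3,0)
{DkrH, DkrT, DksH, DksT, DktH, DktT} → row (4,9) (4,9) (4,9) (4,9)
{WfrH, WfrT, WfsH, WfsT, WftH, WftT, WkrH, WkrT, WksH, WksT, WktH, WktT} → row (5,2) (5,2) (5,2) (5,2)
{UfrH, UfrT, UfsH, UfsT, UftH, UftT, UkrH, UkrT, UksH, UksT, UktH, UktT} → row (0,6) (0,6) (0,6) (0,6)
That's 7 distinct rows out of 36 strategies.

7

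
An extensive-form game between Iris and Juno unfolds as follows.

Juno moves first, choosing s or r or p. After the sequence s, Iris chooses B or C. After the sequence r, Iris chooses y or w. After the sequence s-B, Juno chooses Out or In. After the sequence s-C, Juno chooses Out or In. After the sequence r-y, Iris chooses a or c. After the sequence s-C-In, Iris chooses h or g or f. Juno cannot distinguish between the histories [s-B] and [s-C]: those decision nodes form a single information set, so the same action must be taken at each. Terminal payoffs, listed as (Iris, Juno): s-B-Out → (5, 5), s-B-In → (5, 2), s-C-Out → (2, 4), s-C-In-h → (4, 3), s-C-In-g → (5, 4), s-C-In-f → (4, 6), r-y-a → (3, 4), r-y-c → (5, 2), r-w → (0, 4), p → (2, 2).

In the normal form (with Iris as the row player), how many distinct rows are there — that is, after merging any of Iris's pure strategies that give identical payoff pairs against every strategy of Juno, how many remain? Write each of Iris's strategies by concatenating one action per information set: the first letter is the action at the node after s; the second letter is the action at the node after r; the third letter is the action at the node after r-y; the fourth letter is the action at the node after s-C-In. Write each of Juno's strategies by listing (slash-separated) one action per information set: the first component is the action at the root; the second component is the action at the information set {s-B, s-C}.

Iris has 24 pure strategies: Byah, Byag, Byaf, Bych, Bycg, Bycf, Bwah, Bwag, Bwaf, Bwch, Bwcg, Bwcf, Cyah, Cyag, Cyaf, Cych, Cycg, Cycf, Cwah, Cwag, Cwaf, Cwch, Cwcg, Cwcf. Columns: s/Out, s/In, r/Out, r/In, p/Out, p/In.
{Byah, Byag, Byaf} → row (5,5) (5,2) (3,4) (3,4) (2,2) (2,2)
{Bych, Bycg, Bycf} → row (5,5) (5,2) (5,2) (5,2) (2,2) (2,2)
{Bwah, Bwag, Bwaf, Bwch, Bwcg, Bwcf} → row (5,5) (5,2) (0,4) (0,4) (2,2) (2,2)
{Cyah} → row (2,4) (4,3) (3,4) (3,4) (2,2) (2,2)
{Cyag} → row (2,4) (5,4) (3,4) (3,4) (2,2) (2,2)
{Cyaf} → row (2,4) (4,6) (3,4) (3,4) (2,2) (2,2)
{Cych} → row (2,4) (4,3) (5,2) (5,2) (2,2) (2,2)
{Cycg} → row (2,4) (5,4) (5,2) (5,2) (2,2) (2,2)
{Cycf} → row (2,4) (4,6) (5,2) (5,2) (2,2) (2,2)
{Cwah, Cwch} → row (2,4) (4,3) (0,4) (0,4) (2,2) (2,2)
{Cwag, Cwcg} → row (2,4) (5,4) (0,4) (0,4) (2,2) (2,2)
{Cwaf, Cwcf} → row (2,4) (4,6) (0,4) (0,4) (2,2) (2,2)
That's 12 distinct rows out of 24 strategies.

12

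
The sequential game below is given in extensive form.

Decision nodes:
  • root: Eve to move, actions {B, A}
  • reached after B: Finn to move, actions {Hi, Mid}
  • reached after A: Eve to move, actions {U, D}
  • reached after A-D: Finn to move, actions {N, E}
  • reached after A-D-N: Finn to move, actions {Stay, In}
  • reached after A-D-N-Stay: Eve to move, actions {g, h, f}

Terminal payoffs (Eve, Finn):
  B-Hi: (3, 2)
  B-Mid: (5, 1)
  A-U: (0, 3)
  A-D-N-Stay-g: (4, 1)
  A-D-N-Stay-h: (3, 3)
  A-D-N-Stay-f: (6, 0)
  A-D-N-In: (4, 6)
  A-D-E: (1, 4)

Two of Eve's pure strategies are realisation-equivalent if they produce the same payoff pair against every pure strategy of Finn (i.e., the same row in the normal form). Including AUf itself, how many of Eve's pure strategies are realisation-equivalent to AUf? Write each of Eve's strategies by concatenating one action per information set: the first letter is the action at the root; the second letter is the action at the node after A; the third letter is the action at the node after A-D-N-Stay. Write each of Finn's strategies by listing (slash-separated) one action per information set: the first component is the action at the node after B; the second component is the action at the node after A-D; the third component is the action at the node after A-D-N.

Row for AUf (columns Hi/N/Stay, Hi/N/In, Hi/E/Stay, Hi/E/In, Mid/N/Stay, Mid/N/In, Mid/E/Stay, Mid/E/In): (0,3) (0,3) (0,3) (0,3) (0,3) (0,3) (0,3) (0,3).
Under AUf, Eve's choice at the node after A-D-N-Stay can never be reached regardless of what Finn does, so varying those choices leaves every outcome unchanged.
Holding the reachable choices fixed and varying the unreachable one freely already gives 3 equivalent strategies.
No other strategy reproduces this row, so those 3 are the full class: AUg, AUh, AUf.

3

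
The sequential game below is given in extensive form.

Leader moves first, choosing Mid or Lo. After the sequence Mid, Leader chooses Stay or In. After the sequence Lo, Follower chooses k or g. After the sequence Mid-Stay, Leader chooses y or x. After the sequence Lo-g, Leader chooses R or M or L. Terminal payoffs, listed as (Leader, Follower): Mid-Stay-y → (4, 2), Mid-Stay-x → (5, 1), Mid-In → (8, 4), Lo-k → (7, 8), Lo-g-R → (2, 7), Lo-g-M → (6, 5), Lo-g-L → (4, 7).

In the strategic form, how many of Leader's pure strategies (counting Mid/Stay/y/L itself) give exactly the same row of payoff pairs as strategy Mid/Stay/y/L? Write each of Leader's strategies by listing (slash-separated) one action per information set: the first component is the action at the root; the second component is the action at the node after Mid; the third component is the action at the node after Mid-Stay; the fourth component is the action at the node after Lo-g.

3

Row for Mid/Stay/y/L (columns k, g): (4,2) (4,2).
Under Mid/Stay/y/L, Leader's choice at the node after Lo-g can never be reached regardless of what Follower does, so varying those choices leaves every outcome unchanged.
Holding the reachable choices fixed and varying the unreachable one freely already gives 3 equivalent strategies.
No other strategy reproduces this row, so those 3 are the full class: Mid/Stay/y/R, Mid/Stay/y/M, Mid/Stay/y/L.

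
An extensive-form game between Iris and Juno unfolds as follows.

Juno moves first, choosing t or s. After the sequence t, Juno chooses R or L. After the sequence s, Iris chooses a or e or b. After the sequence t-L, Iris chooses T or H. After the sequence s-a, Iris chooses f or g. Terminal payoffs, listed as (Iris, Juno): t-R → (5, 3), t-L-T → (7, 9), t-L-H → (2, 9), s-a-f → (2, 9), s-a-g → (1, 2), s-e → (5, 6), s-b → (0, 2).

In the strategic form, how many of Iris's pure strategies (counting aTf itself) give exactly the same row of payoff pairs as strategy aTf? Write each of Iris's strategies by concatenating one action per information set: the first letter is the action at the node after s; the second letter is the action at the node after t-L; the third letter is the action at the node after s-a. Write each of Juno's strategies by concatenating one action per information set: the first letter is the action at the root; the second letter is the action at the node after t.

1

Row for aTf (columns tR, tL, sR, sL): (5,3) (7,9) (2,9) (2,9).
Every one of Iris's information sets is on the play path for some reply by Juno when Iris follows aTf.
Changing the action at any of them therefore changes at least one column, so only aTf itself gives this row.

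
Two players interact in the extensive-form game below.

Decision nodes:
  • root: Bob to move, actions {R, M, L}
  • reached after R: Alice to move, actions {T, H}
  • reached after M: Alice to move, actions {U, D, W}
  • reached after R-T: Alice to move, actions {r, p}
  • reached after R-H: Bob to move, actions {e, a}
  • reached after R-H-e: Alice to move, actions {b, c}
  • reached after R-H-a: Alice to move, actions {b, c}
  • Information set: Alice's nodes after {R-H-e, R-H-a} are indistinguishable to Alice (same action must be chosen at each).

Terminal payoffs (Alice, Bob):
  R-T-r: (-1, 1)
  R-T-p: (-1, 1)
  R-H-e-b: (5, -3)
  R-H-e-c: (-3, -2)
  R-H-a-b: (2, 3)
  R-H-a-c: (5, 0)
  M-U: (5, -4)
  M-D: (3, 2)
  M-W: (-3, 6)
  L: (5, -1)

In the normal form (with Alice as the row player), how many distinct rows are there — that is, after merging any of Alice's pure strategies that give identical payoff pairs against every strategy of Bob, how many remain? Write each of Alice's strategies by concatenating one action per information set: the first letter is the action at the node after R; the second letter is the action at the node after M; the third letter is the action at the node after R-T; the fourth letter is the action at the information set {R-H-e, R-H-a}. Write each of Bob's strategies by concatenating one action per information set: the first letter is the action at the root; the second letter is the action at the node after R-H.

9

Alice has 24 pure strategies: TUrb, TUrc, TUpb, TUpc, TDrb, TDrc, TDpb, TDpc, TWrb, TWrc, TWpb, TWpc, HUrb, HUrc, HUpb, HUpc, HDrb, HDrc, HDpb, HDpc, HWrb, HWrc, HWpb, HWpc. Columns: Re, Ra, Me, Ma, Le, La.
{TUrb, TUrc, TUpb, TUpc} → row (-1,1) (-1,1) (5,-4) (5,-4) (5,-1) (5,-1)
{TDrb, TDrc, TDpb, TDpc} → row (-1,1) (-1,1) (3,2) (3,2) (5,-1) (5,-1)
{TWrb, TWrc, TWpb, TWpc} → row (-1,1) (-1,1) (-3,6) (-3,6) (5,-1) (5,-1)
{HUrb, HUpb} → row (5,-3) (2,3) (5,-4) (5,-4) (5,-1) (5,-1)
{HUrc, HUpc} → row (-3,-2) (5,0) (5,-4) (5,-4) (5,-1) (5,-1)
{HDrb, HDpb} → row (5,-3) (2,3) (3,2) (3,2) (5,-1) (5,-1)
{HDrc, HDpc} → row (-3,-2) (5,0) (3,2) (3,2) (5,-1) (5,-1)
{HWrb, HWpb} → row (5,-3) (2,3) (-3,6) (-3,6) (5,-1) (5,-1)
{HWrc, HWpc} → row (-3,-2) (5,0) (-3,6) (-3,6) (5,-1) (5,-1)
That's 9 distinct rows out of 24 strategies.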